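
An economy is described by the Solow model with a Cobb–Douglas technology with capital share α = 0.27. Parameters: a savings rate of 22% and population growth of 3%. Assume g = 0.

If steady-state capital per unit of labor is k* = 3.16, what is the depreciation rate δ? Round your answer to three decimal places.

In steady state, investment equals break-even investment: s·k^α = (n + δ)·k.
So s / (n + δ) = (k*)^(1−α) = 3.16^0.73 = 2.3162.
Therefore n + δ = s / 2.3162 = 0.22 / 2.3162 = 0.0950, so δ = 0.0950 − 0.030 = 0.0650.

δ ≈ 0.065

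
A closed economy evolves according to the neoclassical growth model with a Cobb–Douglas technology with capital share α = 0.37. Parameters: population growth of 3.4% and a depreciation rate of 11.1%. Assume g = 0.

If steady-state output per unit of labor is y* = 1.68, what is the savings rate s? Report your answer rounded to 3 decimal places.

Steady state requires s·f(k) = (n + δ)·k, i.e. s·k^α = (n + δ)·k.
Since y* = [s/(n + δ)]^(α/(1−α)), we have s/(n + δ) = (y*)^((1−α)/α) = 1.68^1.7027 = 2.4190.
Therefore s = 2.4190 × (n + δ) = 2.4190 × 0.145 = 0.3508.

s ≈ 0.351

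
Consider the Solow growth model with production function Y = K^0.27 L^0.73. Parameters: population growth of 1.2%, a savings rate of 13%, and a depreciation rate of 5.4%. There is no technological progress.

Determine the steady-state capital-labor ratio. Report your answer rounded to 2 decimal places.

At the steady state, Δk = 0, so s·k^α = (n + δ)·k.
Rearranging, k^(1−α) = s / (n + δ).
k^0.73 = 0.13 / (0.012 + 0.054) = 0.13 / 0.066 = 1.9697
k* = 1.9697^(1/0.73) ≈ 2.5310

k* ≈ 2.53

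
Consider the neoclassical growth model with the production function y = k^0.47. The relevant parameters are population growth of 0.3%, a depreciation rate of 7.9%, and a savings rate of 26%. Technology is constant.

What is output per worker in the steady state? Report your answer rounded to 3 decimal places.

Steady state requires s·f(k) = (n + δ)·k, i.e. s·k^α = (n + δ)·k.
Dividing both sides by k: k^(1−α) = s / (n + δ).
k^0.53 = 0.26 / (0.003 + 0.079) = 0.26 / 0.082 = 3.1707
k* = 3.1707^(1/0.53) ≈ 8.8222
y* = (k*)^α = 8.8222^0.47 ≈ 2.7824

y* ≈ 2.782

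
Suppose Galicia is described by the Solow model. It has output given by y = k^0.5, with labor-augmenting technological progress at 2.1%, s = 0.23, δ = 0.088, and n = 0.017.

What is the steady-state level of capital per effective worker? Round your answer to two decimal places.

At the steady state, Δk = 0, so s·k^α = (n + g + δ)·k.
Rearranging, k^(1−α) = s / (n + g + δ).
k^0.5 = 0.23 / (0.017 + 0.021 + 0.088) = 0.23 / 0.126 = 1.8254
k* = 1.8254^(1/0.5) ≈ 3.3321

k* ≈ 3.33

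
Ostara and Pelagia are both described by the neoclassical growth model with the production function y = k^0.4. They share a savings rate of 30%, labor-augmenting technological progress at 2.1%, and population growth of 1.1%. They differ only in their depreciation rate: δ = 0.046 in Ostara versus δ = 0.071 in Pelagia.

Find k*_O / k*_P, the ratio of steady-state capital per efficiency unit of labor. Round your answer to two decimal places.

ratio ≈ 1.59

Steady-state k* = [s/(n + g + δ)]^(1/(1−α)), so the ratio is [ (s_O/(n + g + δ)_O) / (s_P/(n + g + δ)_P) ]^1.6667.
s_O/(n + g + δ)_O = 0.30/0.078 = 3.8462; s_P/(n + g + δ)_P = 0.30/0.103 = 2.9126.
Ratio = (3.8462/2.9126)^1.6667 = 1.3205^1.6667 ≈ 1.5894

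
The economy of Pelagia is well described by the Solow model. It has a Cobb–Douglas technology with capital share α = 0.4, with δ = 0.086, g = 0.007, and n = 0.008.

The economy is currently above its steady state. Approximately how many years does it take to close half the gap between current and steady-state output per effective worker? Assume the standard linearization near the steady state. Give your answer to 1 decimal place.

t_½ ≈ 11.4 years

Near the steady state the convergence rate is λ = (1 − α)(n + g + δ).
λ = (1 − 0.4) × 0.101 = 0.6 × 0.101 = 0.0606
Half-life = ln 2 / λ = 0.6931 / 0.0606 ≈ 11.44 years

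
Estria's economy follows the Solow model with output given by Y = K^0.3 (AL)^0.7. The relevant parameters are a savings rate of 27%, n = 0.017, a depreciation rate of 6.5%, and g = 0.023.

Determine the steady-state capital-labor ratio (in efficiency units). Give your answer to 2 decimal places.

At the steady state, Δk = 0, so s·k^α = (n + g + δ)·k.
Dividing both sides by k: k^(1−α) = s / (n + g + δ).
k^0.7 = 0.27 / (0.017 + 0.023 + 0.065) = 0.27 / 0.105 = 2.5714
k* = 2.5714^(1/0.7) ≈ 3.8544

k* ≈ 3.85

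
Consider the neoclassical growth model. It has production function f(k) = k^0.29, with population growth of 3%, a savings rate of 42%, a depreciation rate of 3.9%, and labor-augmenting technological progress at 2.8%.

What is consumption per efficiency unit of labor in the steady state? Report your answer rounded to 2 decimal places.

Steady state requires s·f(k) = (n + g + δ)·k, i.e. s·k^α = (n + g + δ)·k.
Dividing both sides by k: k^(1−α) = s / (n + g + δ).
k^0.71 = 0.42 / (0.030 + 0.028 + 0.039) = 0.42 / 0.097 = 4.3299
k* = 4.3299^(1/0.71) ≈ 7.8786
y* = (k*)^α = 7.8786^0.29 ≈ 1.8196
c* = (1 − s)·y* = (1 − 0.42) × 1.8196 ≈ 1.0554

c* = 1.06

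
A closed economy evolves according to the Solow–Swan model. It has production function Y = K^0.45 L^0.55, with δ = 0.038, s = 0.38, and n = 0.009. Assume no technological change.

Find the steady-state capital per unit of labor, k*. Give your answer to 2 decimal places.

At the steady state, Δk = 0, so s·k^α = (n + δ)·k.
Dividing both sides by k: k^(1−α) = s / (n + δ).
k^0.55 = 0.38 / (0.009 + 0.038) = 0.38 / 0.047 = 8.0851
k* = 8.0851^(1/0.55) ≈ 44.7030

k* = 44.70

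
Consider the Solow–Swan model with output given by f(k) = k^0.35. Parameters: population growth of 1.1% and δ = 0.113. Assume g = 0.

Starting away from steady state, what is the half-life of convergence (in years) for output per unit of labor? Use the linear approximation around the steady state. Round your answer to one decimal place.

Near the steady state the convergence rate is λ = (1 − α)(n + δ).
λ = (1 − 0.35) × 0.124 = 0.65 × 0.124 = 0.0806
Half-life = ln 2 / λ = 0.6931 / 0.0806 ≈ 8.60 years

t_½ ≈ 8.6 years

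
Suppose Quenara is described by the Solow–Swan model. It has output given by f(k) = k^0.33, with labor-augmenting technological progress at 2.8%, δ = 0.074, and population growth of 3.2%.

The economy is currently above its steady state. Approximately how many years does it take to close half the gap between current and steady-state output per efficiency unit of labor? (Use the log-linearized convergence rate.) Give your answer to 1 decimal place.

Near the steady state the convergence rate is λ = (1 − α)(n + g + δ).
λ = (1 − 0.33) × 0.134 = 0.67 × 0.134 = 0.08978
Half-life = ln 2 / λ = 0.6931 / 0.08978 ≈ 7.72 years

about 7.7 years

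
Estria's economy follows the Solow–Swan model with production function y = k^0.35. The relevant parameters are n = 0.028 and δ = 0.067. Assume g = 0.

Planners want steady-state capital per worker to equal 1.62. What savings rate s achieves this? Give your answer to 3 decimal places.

In steady state, investment equals break-even investment: s·k^α = (n + δ)·k.
So s / (n + δ) = (k*)^(1−α) = 1.62^0.65 = 1.3683.
Therefore s = 1.3683 × (n + δ) = 1.3683 × 0.095 = 0.1300.

s ≈ 0.130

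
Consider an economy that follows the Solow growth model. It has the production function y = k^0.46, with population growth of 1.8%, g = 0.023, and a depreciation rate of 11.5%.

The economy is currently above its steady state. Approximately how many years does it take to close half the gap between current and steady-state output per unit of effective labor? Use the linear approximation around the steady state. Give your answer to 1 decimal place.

Near the steady state the convergence rate is λ = (1 − α)(n + g + δ).
λ = (1 − 0.46) × 0.156 = 0.54 × 0.156 = 0.08424
Half-life = ln 2 / λ = 0.6931 / 0.08424 ≈ 8.23 years

half-life ≈ 8.2 years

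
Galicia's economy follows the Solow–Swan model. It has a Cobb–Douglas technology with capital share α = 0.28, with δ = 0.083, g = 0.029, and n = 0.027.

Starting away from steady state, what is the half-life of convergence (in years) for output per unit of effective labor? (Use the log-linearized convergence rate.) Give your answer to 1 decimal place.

Near the steady state the convergence rate is λ = (1 − α)(n + g + δ).
λ = (1 − 0.28) × 0.139 = 0.72 × 0.139 = 0.10008
Half-life = ln 2 / λ = 0.6931 / 0.10008 ≈ 6.93 years

t_½ ≈ 6.9 years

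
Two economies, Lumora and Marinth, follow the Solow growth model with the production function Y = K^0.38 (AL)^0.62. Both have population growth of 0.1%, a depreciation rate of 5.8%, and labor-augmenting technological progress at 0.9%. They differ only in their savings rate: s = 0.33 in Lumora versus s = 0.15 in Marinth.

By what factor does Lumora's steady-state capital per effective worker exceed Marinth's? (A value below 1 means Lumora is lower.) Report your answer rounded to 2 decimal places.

ratio ≈ 3.57

Steady-state k* = [s/(n + g + δ)]^(1/(1−α)), so the ratio is [ (s_L/(n + g + δ)_L) / (s_M/(n + g + δ)_M) ]^1.6129.
s_L/(n + g + δ)_L = 0.33/0.068 = 4.8529; s_M/(n + g + δ)_M = 0.15/0.068 = 2.2059.
Ratio = (4.8529/2.2059)^1.6129 = 2.2000^1.6129 ≈ 3.5669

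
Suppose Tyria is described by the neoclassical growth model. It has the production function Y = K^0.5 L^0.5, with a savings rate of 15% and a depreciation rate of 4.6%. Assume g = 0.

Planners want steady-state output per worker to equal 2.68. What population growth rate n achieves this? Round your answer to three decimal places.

Steady state requires s·f(k) = (n + δ)·k, i.e. s·k^α = (n + δ)·k.
Since y* = [s/(n + δ)]^(α/(1−α)), we have s/(n + δ) = (y*)^((1−α)/α) = 2.68^1 = 2.6800.
Therefore n + δ = s / 2.6800 = 0.15 / 2.6800 = 0.0560, so n = 0.0560 − 0.046 = 0.0100.

n ≈ 0.010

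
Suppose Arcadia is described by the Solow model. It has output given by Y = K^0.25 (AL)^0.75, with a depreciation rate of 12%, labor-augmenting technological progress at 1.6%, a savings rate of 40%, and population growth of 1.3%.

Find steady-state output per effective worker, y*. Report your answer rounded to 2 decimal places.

At the steady state, Δk = 0, so s·k^α = (n + g + δ)·k.
Rearranging, k^(1−α) = s / (n + g + δ).
k^0.75 = 0.40 / (0.013 + 0.016 + 0.120) = 0.40 / 0.149 = 2.6846
k* = 2.6846^(1/0.75) ≈ 3.7311
y* = (k*)^α = 3.7311^0.25 ≈ 1.3898

y* ≈ 1.39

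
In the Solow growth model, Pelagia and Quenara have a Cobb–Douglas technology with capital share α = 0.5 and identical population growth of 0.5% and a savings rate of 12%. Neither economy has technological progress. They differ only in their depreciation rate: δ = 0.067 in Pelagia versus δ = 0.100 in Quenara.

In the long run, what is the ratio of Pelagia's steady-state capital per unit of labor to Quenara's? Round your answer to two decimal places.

Steady-state k* = [s/(n + δ)]^(1/(1−α)), so the ratio is [ (s_P/(n + δ)_P) / (s_Q/(n + δ)_Q) ]^2.
s_P/(n + δ)_P = 0.12/0.072 = 1.6667; s_Q/(n + δ)_Q = 0.12/0.105 = 1.1429.
Ratio = (1.6667/1.1429)^2 = 1.4583^2 ≈ 2.1266

k*_P / k*_Q ≈ 2.13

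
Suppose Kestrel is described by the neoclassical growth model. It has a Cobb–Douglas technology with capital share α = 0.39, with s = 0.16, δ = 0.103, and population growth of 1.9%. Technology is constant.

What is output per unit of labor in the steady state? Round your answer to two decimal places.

y* ≈ 1.19

Steady state requires s·f(k) = (n + δ)·k, i.e. s·k^α = (n + δ)·k.
Dividing both sides by k: k^(1−α) = s / (n + δ).
k^0.61 = 0.16 / (0.019 + 0.103) = 0.16 / 0.122 = 1.3115
k* = 1.3115^(1/0.61) ≈ 1.5598
y* = (k*)^α = 1.5598^0.39 ≈ 1.1893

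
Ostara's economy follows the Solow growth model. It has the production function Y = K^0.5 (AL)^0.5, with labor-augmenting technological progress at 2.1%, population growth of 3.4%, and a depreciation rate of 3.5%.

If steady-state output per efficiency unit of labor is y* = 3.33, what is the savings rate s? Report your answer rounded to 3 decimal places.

Steady state requires s·f(k) = (n + g + δ)·k, i.e. s·k^α = (n + g + δ)·k.
Since y* = [s/(n + g + δ)]^(α/(1−α)), we have s/(n + g + δ) = (y*)^((1−α)/α) = 3.33^1 = 3.3300.
Therefore s = 3.3300 × (n + g + δ) = 3.3300 × 0.090 = 0.2997.

s ≈ 0.300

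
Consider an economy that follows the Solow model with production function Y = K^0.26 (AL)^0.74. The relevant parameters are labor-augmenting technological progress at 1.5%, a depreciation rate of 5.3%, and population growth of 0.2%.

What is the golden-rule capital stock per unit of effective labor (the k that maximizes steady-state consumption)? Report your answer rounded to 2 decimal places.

k_gold ≈ 5.89

The golden rule sets f'(k) = n + g + δ, i.e. α·k^(α−1) = n + g + δ.
So k^(1−α) = α / (n + g + δ) = 0.26 / 0.070 = 3.7143.
k_gold = 3.7143^(1/0.74) ≈ 5.8898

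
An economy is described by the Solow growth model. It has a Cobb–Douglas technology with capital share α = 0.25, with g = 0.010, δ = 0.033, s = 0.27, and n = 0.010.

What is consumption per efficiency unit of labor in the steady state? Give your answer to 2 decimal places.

In steady state, investment equals break-even investment: s·k^α = (n + g + δ)·k.
Rearranging, k^(1−α) = s / (n + g + δ).
k^0.75 = 0.27 / (0.010 + 0.010 + 0.033) = 0.27 / 0.053 = 5.0943
k* = 5.0943^(1/0.75) ≈ 8.7656
y* = (k*)^α = 8.7656^0.25 ≈ 1.7207
c* = (1 − s)·y* = (1 − 0.27) × 1.7207 ≈ 1.2561

c* ≈ 1.26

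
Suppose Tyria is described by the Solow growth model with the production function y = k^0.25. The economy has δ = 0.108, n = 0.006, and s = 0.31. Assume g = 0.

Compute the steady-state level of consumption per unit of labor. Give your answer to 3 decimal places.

At the steady state, Δk = 0, so s·k^α = (n + δ)·k.
Rearranging, k^(1−α) = s / (n + δ).
k^0.75 = 0.31 / (0.006 + 0.108) = 0.31 / 0.114 = 2.7193
k* = 2.7193^(1/0.75) ≈ 3.7956
y* = (k*)^α = 3.7956^0.25 ≈ 1.3958
c* = (1 − s)·y* = (1 − 0.31) × 1.3958 ≈ 0.9631

c* ≈ 0.963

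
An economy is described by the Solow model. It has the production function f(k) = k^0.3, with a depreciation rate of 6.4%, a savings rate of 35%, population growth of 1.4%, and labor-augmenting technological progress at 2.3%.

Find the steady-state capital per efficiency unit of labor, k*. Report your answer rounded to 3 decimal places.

k* ≈ 5.903

Steady state requires s·f(k) = (n + g + δ)·k, i.e. s·k^α = (n + g + δ)·k.
Rearranging, k^(1−α) = s / (n + g + δ).
k^0.7 = 0.35 / (0.014 + 0.023 + 0.064) = 0.35 / 0.101 = 3.4653
k* = 3.4653^(1/0.7) ≈ 5.9028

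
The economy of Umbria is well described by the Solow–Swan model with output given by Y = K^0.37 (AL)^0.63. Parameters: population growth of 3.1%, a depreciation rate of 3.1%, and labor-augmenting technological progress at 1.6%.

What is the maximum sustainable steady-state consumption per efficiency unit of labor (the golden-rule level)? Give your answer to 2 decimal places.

At the golden rule, f'(k) = n + g + δ, so α·k^(α−1) = n + g + δ and k_gold = (α/(n + g + δ))^(1/(1−α)).
k_gold = (0.37/0.078)^(1/0.63) = 4.7436^1.5873 ≈ 11.8355
c_gold = f(k_gold) − (n + g + δ)·k_gold = 2.4950 − 0.078×11.8355 ≈ 1.5718

c_gold ≈ 1.57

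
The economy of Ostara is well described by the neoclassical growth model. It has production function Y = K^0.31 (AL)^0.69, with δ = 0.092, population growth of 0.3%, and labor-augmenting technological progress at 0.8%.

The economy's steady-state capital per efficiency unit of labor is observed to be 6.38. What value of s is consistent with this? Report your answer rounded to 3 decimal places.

In steady state, investment equals break-even investment: s·k^α = (n + g + δ)·k.
So s / (n + g + δ) = (k*)^(1−α) = 6.38^0.69 = 3.5919.
Therefore s = 3.5919 × (n + g + δ) = 3.5919 × 0.103 = 0.3700.

s ≈ 0.370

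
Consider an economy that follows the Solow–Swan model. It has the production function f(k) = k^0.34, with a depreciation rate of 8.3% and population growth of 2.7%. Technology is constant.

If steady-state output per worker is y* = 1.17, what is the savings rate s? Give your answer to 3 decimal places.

In steady state, investment equals break-even investment: s·k^α = (n + δ)·k.
Since y* = [s/(n + δ)]^(α/(1−α)), we have s/(n + δ) = (y*)^((1−α)/α) = 1.17^1.9412 = 1.3563.
Therefore s = 1.3563 × (n + δ) = 1.3563 × 0.110 = 0.1492.

s ≈ 0.149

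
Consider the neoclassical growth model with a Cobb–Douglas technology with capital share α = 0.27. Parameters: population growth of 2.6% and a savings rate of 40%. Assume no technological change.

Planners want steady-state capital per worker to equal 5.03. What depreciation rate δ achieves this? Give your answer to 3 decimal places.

In steady state, investment equals break-even investment: s·k^α = (n + δ)·k.
So s / (n + δ) = (k*)^(1−α) = 5.03^0.73 = 3.2520.
Therefore n + δ = s / 3.2520 = 0.40 / 3.2520 = 0.1230, so δ = 0.1230 − 0.026 = 0.0970.

δ ≈ 0.097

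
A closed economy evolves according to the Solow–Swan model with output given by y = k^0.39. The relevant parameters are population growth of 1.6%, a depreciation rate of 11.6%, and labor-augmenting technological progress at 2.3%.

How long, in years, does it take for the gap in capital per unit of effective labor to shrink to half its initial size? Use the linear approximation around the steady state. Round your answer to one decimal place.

half-life ≈ 7.3 years

Near the steady state the convergence rate is λ = (1 − α)(n + g + δ).
λ = (1 − 0.39) × 0.155 = 0.61 × 0.155 = 0.09455
Half-life = ln 2 / λ = 0.6931 / 0.09455 ≈ 7.33 years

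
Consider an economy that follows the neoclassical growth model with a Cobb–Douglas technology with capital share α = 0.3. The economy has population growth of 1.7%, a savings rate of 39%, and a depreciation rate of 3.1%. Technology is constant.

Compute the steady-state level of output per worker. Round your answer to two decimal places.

y* = 2.45

At the steady state, Δk = 0, so s·k^α = (n + δ)·k.
Dividing both sides by k: k^(1−α) = s / (n + δ).
k^0.7 = 0.39 / (0.017 + 0.031) = 0.39 / 0.048 = 8.1250
k* = 8.1250^(1/0.7) ≈ 19.9410
y* = (k*)^α = 19.9410^0.3 ≈ 2.4543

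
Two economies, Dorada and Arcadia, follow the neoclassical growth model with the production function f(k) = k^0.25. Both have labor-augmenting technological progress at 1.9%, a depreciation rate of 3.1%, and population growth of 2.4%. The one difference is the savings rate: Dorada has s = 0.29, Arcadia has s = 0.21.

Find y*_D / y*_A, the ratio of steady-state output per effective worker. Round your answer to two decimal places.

ratio ≈ 1.11

Steady-state y* = [s/(n + g + δ)]^(α/(1−α)), so the ratio is [ (s_D/(n + g + δ)_D) / (s_A/(n + g + δ)_A) ]^0.3333.
s_D/(n + g + δ)_D = 0.29/0.074 = 3.9189; s_A/(n + g + δ)_A = 0.21/0.074 = 2.8378.
Ratio = (3.9189/2.8378)^0.3333 = 1.3810^0.3333 ≈ 1.1136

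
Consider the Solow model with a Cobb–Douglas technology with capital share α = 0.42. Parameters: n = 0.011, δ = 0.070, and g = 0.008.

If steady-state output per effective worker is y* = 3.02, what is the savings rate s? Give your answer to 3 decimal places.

At the steady state, Δk = 0, so s·k^α = (n + g + δ)·k.
Since y* = [s/(n + g + δ)]^(α/(1−α)), we have s/(n + g + δ) = (y*)^((1−α)/α) = 3.02^1.381 = 4.6014.
Therefore s = 4.6014 × (n + g + δ) = 4.6014 × 0.089 = 0.4095.

s ≈ 0.410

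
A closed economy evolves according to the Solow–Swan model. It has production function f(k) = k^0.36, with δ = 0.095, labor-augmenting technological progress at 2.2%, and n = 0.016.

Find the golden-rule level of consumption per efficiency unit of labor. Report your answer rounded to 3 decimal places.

c_gold ≈ 1.121

At the golden rule, f'(k) = n + g + δ, so α·k^(α−1) = n + g + δ and k_gold = (α/(n + g + δ))^(1/(1−α)).
k_gold = (0.36/0.133)^(1/0.64) = 2.7068^1.5625 ≈ 4.7393
c_gold = f(k_gold) − (n + g + δ)·k_gold = 1.7509 − 0.133×4.7393 ≈ 1.1206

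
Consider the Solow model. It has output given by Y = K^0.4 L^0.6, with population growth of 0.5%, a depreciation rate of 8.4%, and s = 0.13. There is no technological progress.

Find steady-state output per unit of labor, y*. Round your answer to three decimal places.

y* = 1.287

In steady state, investment equals break-even investment: s·k^α = (n + δ)·k.
Rearranging, k^(1−α) = s / (n + δ).
k^0.6 = 0.13 / (0.005 + 0.084) = 0.13 / 0.089 = 1.4607
k* = 1.4607^(1/0.6) ≈ 1.8805
y* = (k*)^α = 1.8805^0.4 ≈ 1.2874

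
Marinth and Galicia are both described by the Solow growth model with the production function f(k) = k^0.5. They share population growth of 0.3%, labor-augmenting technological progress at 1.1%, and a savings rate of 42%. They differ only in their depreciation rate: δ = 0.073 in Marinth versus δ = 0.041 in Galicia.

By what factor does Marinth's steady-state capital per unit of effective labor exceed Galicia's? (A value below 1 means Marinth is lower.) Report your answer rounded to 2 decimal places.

ratio ≈ 0.40

Steady-state k* = [s/(n + g + δ)]^(1/(1−α)), so the ratio is [ (s_M/(n + g + δ)_M) / (s_G/(n + g + δ)_G) ]^2.
s_M/(n + g + δ)_M = 0.42/0.087 = 4.8276; s_G/(n + g + δ)_G = 0.42/0.055 = 7.6364.
Ratio = (4.8276/7.6364)^2 = 0.6322^2 ≈ 0.3997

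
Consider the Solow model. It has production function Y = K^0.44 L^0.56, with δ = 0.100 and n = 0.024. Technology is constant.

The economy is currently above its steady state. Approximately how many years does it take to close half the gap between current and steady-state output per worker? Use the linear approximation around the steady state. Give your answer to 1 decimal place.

about 10.0 years

Near the steady state the convergence rate is λ = (1 − α)(n + δ).
λ = (1 − 0.44) × 0.124 = 0.56 × 0.124 = 0.06944
Half-life = ln 2 / λ = 0.6931 / 0.06944 ≈ 9.98 years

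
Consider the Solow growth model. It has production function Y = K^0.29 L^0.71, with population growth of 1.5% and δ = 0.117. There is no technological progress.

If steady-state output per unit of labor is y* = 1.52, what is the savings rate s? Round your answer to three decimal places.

s ≈ 0.368

At the steady state, Δk = 0, so s·k^α = (n + δ)·k.
Since y* = [s/(n + δ)]^(α/(1−α)), we have s/(n + δ) = (y*)^((1−α)/α) = 1.52^2.4483 = 2.7875.
Therefore s = 2.7875 × (n + δ) = 2.7875 × 0.132 = 0.3680.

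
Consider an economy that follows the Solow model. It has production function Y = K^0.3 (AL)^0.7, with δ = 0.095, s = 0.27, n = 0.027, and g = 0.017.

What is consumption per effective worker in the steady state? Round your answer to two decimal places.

At the steady state, Δk = 0, so s·k^α = (n + g + δ)·k.
Rearranging, k^(1−α) = s / (n + g + δ).
k^0.7 = 0.27 / (0.027 + 0.017 + 0.095) = 0.27 / 0.139 = 1.9424
k* = 1.9424^(1/0.7) ≈ 2.5817
y* = (k*)^α = 2.5817^0.3 ≈ 1.3291
c* = (1 − s)·y* = (1 − 0.27) × 1.3291 ≈ 0.9702

c* = 0.97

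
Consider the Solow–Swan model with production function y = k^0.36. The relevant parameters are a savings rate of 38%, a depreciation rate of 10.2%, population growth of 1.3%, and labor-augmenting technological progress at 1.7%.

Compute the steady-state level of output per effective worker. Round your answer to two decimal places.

Steady state requires s·f(k) = (n + g + δ)·k, i.e. s·k^α = (n + g + δ)·k.
Rearranging, k^(1−α) = s / (n + g + δ).
k^0.64 = 0.38 / (0.013 + 0.017 + 0.102) = 0.38 / 0.132 = 2.8788
k* = 2.8788^(1/0.64) ≈ 5.2182
y* = (k*)^α = 5.2182^0.36 ≈ 1.8126

y* = 1.81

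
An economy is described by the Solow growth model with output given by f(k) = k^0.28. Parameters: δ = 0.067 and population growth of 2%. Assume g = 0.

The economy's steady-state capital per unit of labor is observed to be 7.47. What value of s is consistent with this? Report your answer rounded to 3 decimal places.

Steady state requires s·f(k) = (n + δ)·k, i.e. s·k^α = (n + δ)·k.
So s / (n + δ) = (k*)^(1−α) = 7.47^0.72 = 4.2539.
Therefore s = 4.2539 × (n + δ) = 4.2539 × 0.087 = 0.3701.

s ≈ 0.370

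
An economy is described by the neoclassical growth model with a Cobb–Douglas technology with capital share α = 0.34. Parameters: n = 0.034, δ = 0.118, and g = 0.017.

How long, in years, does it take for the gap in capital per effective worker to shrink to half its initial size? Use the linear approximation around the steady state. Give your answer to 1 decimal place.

t_½ ≈ 6.2 years

Near the steady state the convergence rate is λ = (1 − α)(n + g + δ).
λ = (1 − 0.34) × 0.169 = 0.66 × 0.169 = 0.11154
Half-life = ln 2 / λ = 0.6931 / 0.11154 ≈ 6.21 years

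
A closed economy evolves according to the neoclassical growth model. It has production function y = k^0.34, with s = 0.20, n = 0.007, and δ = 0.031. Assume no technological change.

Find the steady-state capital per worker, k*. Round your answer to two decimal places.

k* = 12.38

In steady state, investment equals break-even investment: s·k^α = (n + δ)·k.
Dividing both sides by k: k^(1−α) = s / (n + δ).
k^0.66 = 0.20 / (0.007 + 0.031) = 0.20 / 0.038 = 5.2632
k* = 5.2632^(1/0.66) ≈ 12.3823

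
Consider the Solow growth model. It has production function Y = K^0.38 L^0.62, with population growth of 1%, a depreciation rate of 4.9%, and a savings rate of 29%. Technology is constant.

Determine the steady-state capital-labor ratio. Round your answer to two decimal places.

At the steady state, Δk = 0, so s·k^α = (n + δ)·k.
Dividing both sides by k: k^(1−α) = s / (n + δ).
k^0.62 = 0.29 / (0.010 + 0.049) = 0.29 / 0.059 = 4.9153
k* = 4.9153^(1/0.62) ≈ 13.0438

k* ≈ 13.04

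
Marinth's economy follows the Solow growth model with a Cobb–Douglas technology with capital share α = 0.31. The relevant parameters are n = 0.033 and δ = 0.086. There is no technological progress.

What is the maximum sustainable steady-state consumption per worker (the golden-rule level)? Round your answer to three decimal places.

At the golden rule, f'(k) = n + δ, so α·k^(α−1) = n + δ and k_gold = (α/(n + δ))^(1/(1−α)).
k_gold = (0.31/0.119)^(1/0.69) = 2.6050^1.4493 ≈ 4.0053
c_gold = f(k_gold) − (n + δ)·k_gold = 1.5375 − 0.119×4.0053 ≈ 1.0609

c_gold ≈ 1.061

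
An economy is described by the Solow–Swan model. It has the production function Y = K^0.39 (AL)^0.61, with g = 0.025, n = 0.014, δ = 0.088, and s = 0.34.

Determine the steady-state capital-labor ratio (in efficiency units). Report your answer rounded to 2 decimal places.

k* ≈ 5.02

In steady state, investment equals break-even investment: s·k^α = (n + g + δ)·k.
Dividing both sides by k: k^(1−α) = s / (n + g + δ).
k^0.61 = 0.34 / (0.014 + 0.025 + 0.088) = 0.34 / 0.127 = 2.6772
k* = 2.6772^(1/0.61) ≈ 5.0248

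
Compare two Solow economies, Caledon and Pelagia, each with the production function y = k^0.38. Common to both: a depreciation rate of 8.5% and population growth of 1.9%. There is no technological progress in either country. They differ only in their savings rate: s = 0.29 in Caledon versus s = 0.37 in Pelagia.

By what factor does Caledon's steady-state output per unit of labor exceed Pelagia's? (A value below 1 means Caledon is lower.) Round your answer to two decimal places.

ratio ≈ 0.86

Steady-state y* = [s/(n + δ)]^(α/(1−α)), so the ratio is [ (s_C/(n + δ)_C) / (s_P/(n + δ)_P) ]^0.6129.
s_C/(n + δ)_C = 0.29/0.104 = 2.7885; s_P/(n + δ)_P = 0.37/0.104 = 3.5577.
Ratio = (2.7885/3.5577)^0.6129 = 0.7838^0.6129 ≈ 0.8613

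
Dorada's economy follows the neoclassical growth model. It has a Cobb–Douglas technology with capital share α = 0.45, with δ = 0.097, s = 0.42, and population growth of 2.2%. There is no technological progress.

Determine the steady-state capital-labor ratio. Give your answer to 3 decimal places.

Steady state requires s·f(k) = (n + δ)·k, i.e. s·k^α = (n + δ)·k.
Rearranging, k^(1−α) = s / (n + δ).
k^0.55 = 0.42 / (0.022 + 0.097) = 0.42 / 0.119 = 3.5294
k* = 3.5294^(1/0.55) ≈ 9.9042

k* ≈ 9.904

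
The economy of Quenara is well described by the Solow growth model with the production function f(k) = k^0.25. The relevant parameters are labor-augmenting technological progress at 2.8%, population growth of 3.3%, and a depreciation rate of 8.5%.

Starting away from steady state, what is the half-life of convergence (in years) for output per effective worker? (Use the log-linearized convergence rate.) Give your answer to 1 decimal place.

Near the steady state the convergence rate is λ = (1 − α)(n + g + δ).
λ = (1 − 0.25) × 0.146 = 0.75 × 0.146 = 0.1095
Half-life = ln 2 / λ = 0.6931 / 0.1095 ≈ 6.33 years

about 6.3 years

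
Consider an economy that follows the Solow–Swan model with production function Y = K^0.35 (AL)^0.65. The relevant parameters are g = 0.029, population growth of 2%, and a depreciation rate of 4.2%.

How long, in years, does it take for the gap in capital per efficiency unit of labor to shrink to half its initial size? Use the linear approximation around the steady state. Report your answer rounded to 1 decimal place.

Near the steady state the convergence rate is λ = (1 − α)(n + g + δ).
λ = (1 − 0.35) × 0.091 = 0.65 × 0.091 = 0.05915
Half-life = ln 2 / λ = 0.6931 / 0.05915 ≈ 11.72 years

about 11.7 years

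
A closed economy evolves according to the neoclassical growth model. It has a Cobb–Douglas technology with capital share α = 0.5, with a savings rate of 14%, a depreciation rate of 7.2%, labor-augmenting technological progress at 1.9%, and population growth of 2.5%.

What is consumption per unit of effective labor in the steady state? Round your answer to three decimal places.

Steady state requires s·f(k) = (n + g + δ)·k, i.e. s·k^α = (n + g + δ)·k.
Dividing both sides by k: k^(1−α) = s / (n + g + δ).
k^0.5 = 0.14 / (0.025 + 0.019 + 0.072) = 0.14 / 0.116 = 1.2069
k* = 1.2069^(1/0.5) ≈ 1.4566
y* = (k*)^α = 1.4566^0.5 ≈ 1.2069
c* = (1 − s)·y* = (1 − 0.14) × 1.2069 ≈ 1.0379

c* ≈ 1.038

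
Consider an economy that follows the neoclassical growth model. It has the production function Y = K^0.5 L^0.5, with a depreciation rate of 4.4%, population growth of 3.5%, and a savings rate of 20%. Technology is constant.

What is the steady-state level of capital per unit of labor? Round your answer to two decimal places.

At the steady state, Δk = 0, so s·k^α = (n + δ)·k.
Dividing both sides by k: k^(1−α) = s / (n + δ).
k^0.5 = 0.20 / (0.035 + 0.044) = 0.20 / 0.079 = 2.5316
k* = 2.5316^(1/0.5) ≈ 6.4090

k* ≈ 6.41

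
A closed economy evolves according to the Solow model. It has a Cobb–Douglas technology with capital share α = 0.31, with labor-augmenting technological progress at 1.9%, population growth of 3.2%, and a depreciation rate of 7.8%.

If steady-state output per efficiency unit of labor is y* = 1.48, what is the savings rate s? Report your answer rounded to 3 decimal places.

s ≈ 0.309

In steady state, investment equals break-even investment: s·k^α = (n + g + δ)·k.
Since y* = [s/(n + g + δ)]^(α/(1−α)), we have s/(n + g + δ) = (y*)^((1−α)/α) = 1.48^2.2258 = 2.3931.
Therefore s = 2.3931 × (n + g + δ) = 2.3931 × 0.129 = 0.3087.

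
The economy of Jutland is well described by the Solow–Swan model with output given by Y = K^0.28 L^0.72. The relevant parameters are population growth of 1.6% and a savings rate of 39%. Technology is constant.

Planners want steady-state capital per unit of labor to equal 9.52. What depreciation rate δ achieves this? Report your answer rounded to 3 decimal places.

δ ≈ 0.061

In steady state, investment equals break-even investment: s·k^α = (n + δ)·k.
So s / (n + δ) = (k*)^(1−α) = 9.52^0.72 = 5.0655.
Therefore n + δ = s / 5.0655 = 0.39 / 5.0655 = 0.0770, so δ = 0.0770 − 0.016 = 0.0610.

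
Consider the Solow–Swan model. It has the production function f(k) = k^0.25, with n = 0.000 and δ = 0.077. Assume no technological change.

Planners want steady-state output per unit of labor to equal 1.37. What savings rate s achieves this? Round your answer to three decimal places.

s ≈ 0.198

At the steady state, Δk = 0, so s·k^α = (n + δ)·k.
Since y* = [s/(n + δ)]^(α/(1−α)), we have s/(n + δ) = (y*)^((1−α)/α) = 1.37^3 = 2.5714.
Therefore s = 2.5714 × (n + δ) = 2.5714 × 0.077 = 0.1980.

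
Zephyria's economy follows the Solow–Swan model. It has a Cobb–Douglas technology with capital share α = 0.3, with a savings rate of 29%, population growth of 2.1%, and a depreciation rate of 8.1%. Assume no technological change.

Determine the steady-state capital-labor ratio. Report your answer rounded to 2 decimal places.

In steady state, investment equals break-even investment: s·k^α = (n + δ)·k.
Rearranging, k^(1−α) = s / (n + δ).
k^0.7 = 0.29 / (0.021 + 0.081) = 0.29 / 0.102 = 2.8431
k* = 2.8431^(1/0.7) ≈ 4.4491

k* = 4.45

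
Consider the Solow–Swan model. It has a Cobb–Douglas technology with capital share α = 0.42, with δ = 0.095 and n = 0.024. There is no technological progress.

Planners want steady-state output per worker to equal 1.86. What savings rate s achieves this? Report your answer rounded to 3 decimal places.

s ≈ 0.280

Steady state requires s·f(k) = (n + δ)·k, i.e. s·k^α = (n + δ)·k.
Since y* = [s/(n + δ)]^(α/(1−α)), we have s/(n + δ) = (y*)^((1−α)/α) = 1.86^1.381 = 2.3561.
Therefore s = 2.3561 × (n + δ) = 2.3561 × 0.119 = 0.2804.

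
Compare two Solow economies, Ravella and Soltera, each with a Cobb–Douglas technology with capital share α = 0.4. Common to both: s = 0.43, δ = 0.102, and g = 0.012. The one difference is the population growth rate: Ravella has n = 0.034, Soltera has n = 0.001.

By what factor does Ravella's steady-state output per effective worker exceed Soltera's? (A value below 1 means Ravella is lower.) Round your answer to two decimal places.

ratio ≈ 0.85

Steady-state y* = [s/(n + g + δ)]^(α/(1−α)), so the ratio is [ (s_R/(n + g + δ)_R) / (s_S/(n + g + δ)_S) ]^0.6667.
s_R/(n + g + δ)_R = 0.43/0.148 = 2.9054; s_S/(n + g + δ)_S = 0.43/0.115 = 3.7391.
Ratio = (2.9054/3.7391)^0.6667 = 0.7770^0.6667 ≈ 0.8452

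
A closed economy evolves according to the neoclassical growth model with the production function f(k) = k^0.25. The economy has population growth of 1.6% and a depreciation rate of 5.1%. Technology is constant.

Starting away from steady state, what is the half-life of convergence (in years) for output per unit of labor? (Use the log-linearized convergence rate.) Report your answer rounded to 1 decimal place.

Near the steady state the convergence rate is λ = (1 − α)(n + δ).
λ = (1 − 0.25) × 0.067 = 0.75 × 0.067 = 0.05025
Half-life = ln 2 / λ = 0.6931 / 0.05025 ≈ 13.79 years

about 13.8 years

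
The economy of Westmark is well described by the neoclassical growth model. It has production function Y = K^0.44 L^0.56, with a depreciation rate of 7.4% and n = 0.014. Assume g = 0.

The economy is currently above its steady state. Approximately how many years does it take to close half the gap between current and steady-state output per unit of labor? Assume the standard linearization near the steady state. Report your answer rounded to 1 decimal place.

Near the steady state the convergence rate is λ = (1 − α)(n + δ).
λ = (1 − 0.44) × 0.088 = 0.56 × 0.088 = 0.04928
Half-life = ln 2 / λ = 0.6931 / 0.04928 ≈ 14.06 years

about 14.1 years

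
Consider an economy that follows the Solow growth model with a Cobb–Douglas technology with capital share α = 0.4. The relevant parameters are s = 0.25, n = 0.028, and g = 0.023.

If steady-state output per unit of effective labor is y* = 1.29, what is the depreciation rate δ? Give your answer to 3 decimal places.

δ ≈ 0.120

Steady state requires s·f(k) = (n + g + δ)·k, i.e. s·k^α = (n + g + δ)·k.
Since y* = [s/(n + g + δ)]^(α/(1−α)), we have s/(n + g + δ) = (y*)^((1−α)/α) = 1.29^1.5 = 1.4652.
Therefore n + g + δ = s / 1.4652 = 0.25 / 1.4652 = 0.1706, so δ = 0.1706 − 0.051 = 0.1196.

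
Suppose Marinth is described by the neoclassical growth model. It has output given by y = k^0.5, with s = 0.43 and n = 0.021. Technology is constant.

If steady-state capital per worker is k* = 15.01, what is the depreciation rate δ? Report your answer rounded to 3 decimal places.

Steady state requires s·f(k) = (n + δ)·k, i.e. s·k^α = (n + δ)·k.
So s / (n + δ) = (k*)^(1−α) = 15.01^0.5 = 3.8743.
Therefore n + δ = s / 3.8743 = 0.43 / 3.8743 = 0.1110, so δ = 0.1110 − 0.021 = 0.0900.

δ ≈ 0.090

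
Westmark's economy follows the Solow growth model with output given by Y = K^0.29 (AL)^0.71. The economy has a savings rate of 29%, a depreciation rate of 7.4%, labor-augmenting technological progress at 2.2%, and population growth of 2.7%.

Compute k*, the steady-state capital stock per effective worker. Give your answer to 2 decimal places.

k* ≈ 3.35

Steady state requires s·f(k) = (n + g + δ)·k, i.e. s·k^α = (n + g + δ)·k.
Rearranging, k^(1−α) = s / (n + g + δ).
k^0.71 = 0.29 / (0.027 + 0.022 + 0.074) = 0.29 / 0.123 = 2.3577
k* = 2.3577^(1/0.71) ≈ 3.3468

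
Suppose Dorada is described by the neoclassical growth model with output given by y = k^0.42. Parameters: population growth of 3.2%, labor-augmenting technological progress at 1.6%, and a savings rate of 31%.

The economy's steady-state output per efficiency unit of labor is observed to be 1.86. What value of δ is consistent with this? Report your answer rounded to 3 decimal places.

Steady state requires s·f(k) = (n + g + δ)·k, i.e. s·k^α = (n + g + δ)·k.
Since y* = [s/(n + g + δ)]^(α/(1−α)), we have s/(n + g + δ) = (y*)^((1−α)/α) = 1.86^1.381 = 2.3561.
Therefore n + g + δ = s / 2.3561 = 0.31 / 2.3561 = 0.1316, so δ = 0.1316 − 0.048 = 0.0836.

δ ≈ 0.084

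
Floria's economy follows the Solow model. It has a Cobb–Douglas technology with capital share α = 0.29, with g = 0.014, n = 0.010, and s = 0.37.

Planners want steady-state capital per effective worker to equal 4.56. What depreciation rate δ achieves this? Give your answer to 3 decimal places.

δ ≈ 0.102

In steady state, investment equals break-even investment: s·k^α = (n + g + δ)·k.
So s / (n + g + δ) = (k*)^(1−α) = 4.56^0.71 = 2.9367.
Therefore n + g + δ = s / 2.9367 = 0.37 / 2.9367 = 0.1260, so δ = 0.1260 − 0.024 = 0.1020.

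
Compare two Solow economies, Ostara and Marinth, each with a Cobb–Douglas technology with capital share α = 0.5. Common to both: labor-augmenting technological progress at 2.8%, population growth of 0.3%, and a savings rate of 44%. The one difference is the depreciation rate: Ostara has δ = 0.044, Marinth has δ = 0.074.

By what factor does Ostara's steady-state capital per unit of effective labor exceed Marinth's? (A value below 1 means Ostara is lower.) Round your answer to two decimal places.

Steady-state k* = [s/(n + g + δ)]^(1/(1−α)), so the ratio is [ (s_O/(n + g + δ)_O) / (s_M/(n + g + δ)_M) ]^2.
s_O/(n + g + δ)_O = 0.44/0.075 = 5.8667; s_M/(n + g + δ)_M = 0.44/0.105 = 4.1905.
Ratio = (5.8667/4.1905)^2 = 1.4000^2 ≈ 1.9600

k*_O / k*_M ≈ 1.96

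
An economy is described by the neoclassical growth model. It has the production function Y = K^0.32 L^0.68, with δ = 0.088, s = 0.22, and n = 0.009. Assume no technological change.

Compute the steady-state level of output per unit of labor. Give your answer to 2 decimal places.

y* = 1.47

At the steady state, Δk = 0, so s·k^α = (n + δ)·k.
Rearranging, k^(1−α) = s / (n + δ).
k^0.68 = 0.22 / (0.009 + 0.088) = 0.22 / 0.097 = 2.2680
k* = 2.2680^(1/0.68) ≈ 3.3343
y* = (k*)^α = 3.3343^0.32 ≈ 1.4701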